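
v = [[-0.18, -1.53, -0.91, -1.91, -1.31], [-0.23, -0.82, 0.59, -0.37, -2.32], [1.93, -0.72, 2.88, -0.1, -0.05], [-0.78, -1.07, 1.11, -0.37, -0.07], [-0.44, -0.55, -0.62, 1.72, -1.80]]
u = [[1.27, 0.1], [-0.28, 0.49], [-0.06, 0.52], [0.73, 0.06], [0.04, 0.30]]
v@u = [[-1.19, -1.75],[-0.46, -0.84],[2.4, 1.32],[-1.03, -0.07],[0.82, -1.07]]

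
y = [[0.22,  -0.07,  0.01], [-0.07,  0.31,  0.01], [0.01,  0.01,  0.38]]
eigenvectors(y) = [[-0.87, -0.48, 0.00], [-0.48, 0.87, 0.14], [0.07, -0.12, 0.99]]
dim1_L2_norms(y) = [0.23, 0.32, 0.38]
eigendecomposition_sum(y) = [[0.14, 0.08, -0.01], [0.08, 0.04, -0.01], [-0.01, -0.01, 0.00]] + [[0.08, -0.15, 0.02], [-0.15, 0.26, -0.04], [0.02, -0.04, 0.00]] + [[0.0,  0.00,  0.0], [0.00,  0.01,  0.05], [0.0,  0.05,  0.37]]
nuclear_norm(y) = 0.91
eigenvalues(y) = [0.18, 0.35, 0.38]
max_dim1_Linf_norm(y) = 0.38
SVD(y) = [[0.0, -0.48, -0.87], [0.14, 0.87, -0.48], [0.99, -0.12, 0.07]] @ diag([0.38140095642970884, 0.3477406267718068, 0.18085841679848427]) @ [[0.0,0.14,0.99],[-0.48,0.87,-0.12],[-0.87,-0.48,0.07]]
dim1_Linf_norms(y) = [0.22, 0.31, 0.38]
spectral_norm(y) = 0.38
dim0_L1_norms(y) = [0.3, 0.39, 0.4]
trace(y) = 0.91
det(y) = 0.02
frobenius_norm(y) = 0.55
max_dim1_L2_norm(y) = 0.38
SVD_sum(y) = [[0.0, 0.00, 0.00], [0.0, 0.01, 0.05], [0.0, 0.05, 0.37]] + [[0.08, -0.15, 0.02], [-0.15, 0.26, -0.04], [0.02, -0.04, 0.00]] + [[0.14,0.08,-0.01], [0.08,0.04,-0.01], [-0.01,-0.01,0.00]]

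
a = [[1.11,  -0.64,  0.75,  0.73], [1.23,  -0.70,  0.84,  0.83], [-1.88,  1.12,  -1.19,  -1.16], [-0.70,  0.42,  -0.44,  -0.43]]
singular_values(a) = [3.84, 0.08, 0.01, 0.0]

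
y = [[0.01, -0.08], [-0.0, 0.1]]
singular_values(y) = [0.13, 0.01]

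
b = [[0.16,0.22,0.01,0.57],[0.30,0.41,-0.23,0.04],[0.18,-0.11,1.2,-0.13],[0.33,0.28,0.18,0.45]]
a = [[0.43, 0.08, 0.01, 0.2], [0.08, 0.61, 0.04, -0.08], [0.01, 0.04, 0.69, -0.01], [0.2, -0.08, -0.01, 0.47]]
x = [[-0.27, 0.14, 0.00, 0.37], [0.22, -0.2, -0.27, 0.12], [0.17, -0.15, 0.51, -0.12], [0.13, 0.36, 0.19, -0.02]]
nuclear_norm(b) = 2.65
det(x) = 0.03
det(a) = 0.06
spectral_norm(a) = 0.71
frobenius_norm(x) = 0.96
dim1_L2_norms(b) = [0.63, 0.56, 1.23, 0.65]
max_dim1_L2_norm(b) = 1.23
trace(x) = 0.02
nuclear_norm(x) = 1.80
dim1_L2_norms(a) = [0.48, 0.62, 0.69, 0.52]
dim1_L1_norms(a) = [0.72, 0.81, 0.75, 0.76]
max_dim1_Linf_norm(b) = 1.2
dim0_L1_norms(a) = [0.72, 0.81, 0.75, 0.76]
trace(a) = 2.20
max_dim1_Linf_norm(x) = 0.51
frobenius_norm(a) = 1.17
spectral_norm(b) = 1.26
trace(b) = 2.22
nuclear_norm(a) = 2.20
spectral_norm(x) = 0.66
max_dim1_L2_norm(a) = 0.69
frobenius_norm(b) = 1.62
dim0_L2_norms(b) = [0.51, 0.55, 1.24, 0.74]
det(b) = -0.02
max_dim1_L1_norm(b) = 1.62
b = a + x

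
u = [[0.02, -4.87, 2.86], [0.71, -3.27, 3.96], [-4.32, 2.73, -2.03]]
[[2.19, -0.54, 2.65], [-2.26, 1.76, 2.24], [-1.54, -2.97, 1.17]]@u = [[-11.79, -1.66, -1.25], [-8.47, 11.37, -4.04], [-7.19, 20.41, -18.54]]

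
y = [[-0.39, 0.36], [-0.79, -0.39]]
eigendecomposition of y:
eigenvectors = [[-0.56j,0.56j], [(0.83+0j),(0.83-0j)]]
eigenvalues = [(-0.39+0.53j), (-0.39-0.53j)]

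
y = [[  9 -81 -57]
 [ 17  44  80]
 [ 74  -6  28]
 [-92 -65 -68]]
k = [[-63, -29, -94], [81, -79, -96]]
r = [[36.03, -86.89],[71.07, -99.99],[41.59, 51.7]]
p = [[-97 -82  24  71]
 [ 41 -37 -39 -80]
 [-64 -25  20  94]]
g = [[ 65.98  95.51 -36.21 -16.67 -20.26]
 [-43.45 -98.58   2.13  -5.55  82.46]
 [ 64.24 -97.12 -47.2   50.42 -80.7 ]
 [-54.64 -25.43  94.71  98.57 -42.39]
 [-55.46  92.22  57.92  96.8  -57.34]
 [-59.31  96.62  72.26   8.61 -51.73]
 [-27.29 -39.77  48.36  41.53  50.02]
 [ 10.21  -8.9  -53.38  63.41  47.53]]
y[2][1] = -6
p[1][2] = -39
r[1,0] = 71.07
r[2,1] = 51.7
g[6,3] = 41.53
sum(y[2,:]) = 96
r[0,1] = -86.89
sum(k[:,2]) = -190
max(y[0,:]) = 9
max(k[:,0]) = 81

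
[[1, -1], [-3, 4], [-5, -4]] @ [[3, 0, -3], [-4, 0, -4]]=[[7, 0, 1], [-25, 0, -7], [1, 0, 31]]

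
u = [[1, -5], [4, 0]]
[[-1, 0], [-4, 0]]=u @ [[-1, 0], [0, 0]]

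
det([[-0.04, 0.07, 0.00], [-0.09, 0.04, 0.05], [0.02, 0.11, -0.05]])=0.000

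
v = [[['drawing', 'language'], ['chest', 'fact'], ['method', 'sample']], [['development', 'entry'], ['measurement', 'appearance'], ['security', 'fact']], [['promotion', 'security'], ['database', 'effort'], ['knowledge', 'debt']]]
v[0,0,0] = 'drawing'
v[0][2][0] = 'method'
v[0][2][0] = 'method'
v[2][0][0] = 'promotion'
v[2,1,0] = 'database'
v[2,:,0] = ['promotion', 'database', 'knowledge']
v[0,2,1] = 'sample'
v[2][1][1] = 'effort'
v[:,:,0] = [['drawing', 'chest', 'method'], ['development', 'measurement', 'security'], ['promotion', 'database', 'knowledge']]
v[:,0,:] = [['drawing', 'language'], ['development', 'entry'], ['promotion', 'security']]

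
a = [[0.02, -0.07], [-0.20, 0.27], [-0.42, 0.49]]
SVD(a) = [[-0.09, 0.81], [0.46, -0.49], [0.88, 0.34]] @ diag([0.7303399923278876, 0.036103955552005094]) @ [[-0.64, 0.77], [-0.77, -0.64]]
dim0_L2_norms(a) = [0.47, 0.56]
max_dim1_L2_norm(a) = 0.65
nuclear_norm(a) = 0.77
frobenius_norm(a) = 0.73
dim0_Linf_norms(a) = [0.42, 0.49]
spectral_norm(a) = 0.73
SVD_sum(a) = [[0.04, -0.05], [-0.21, 0.26], [-0.41, 0.50]] + [[-0.02, -0.02],  [0.01, 0.01],  [-0.01, -0.01]]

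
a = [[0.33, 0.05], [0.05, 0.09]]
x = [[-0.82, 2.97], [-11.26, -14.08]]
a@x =[[-0.83, 0.28],  [-1.05, -1.12]]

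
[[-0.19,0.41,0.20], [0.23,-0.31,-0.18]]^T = [[-0.19,0.23], [0.41,-0.31], [0.2,-0.18]]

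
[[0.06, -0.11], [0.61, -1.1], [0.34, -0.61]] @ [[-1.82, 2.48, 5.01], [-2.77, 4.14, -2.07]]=[[0.20, -0.31, 0.53], [1.94, -3.04, 5.33], [1.07, -1.68, 2.97]]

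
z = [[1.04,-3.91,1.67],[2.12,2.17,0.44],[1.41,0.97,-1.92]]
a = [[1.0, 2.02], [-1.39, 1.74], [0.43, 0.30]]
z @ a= [[7.19, -4.2], [-0.71, 8.19], [-0.76, 3.96]]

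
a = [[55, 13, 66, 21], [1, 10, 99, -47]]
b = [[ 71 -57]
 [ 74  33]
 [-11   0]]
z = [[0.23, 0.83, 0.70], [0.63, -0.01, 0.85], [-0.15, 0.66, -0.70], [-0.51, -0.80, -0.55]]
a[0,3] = 21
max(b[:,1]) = 33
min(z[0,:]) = 0.232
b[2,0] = -11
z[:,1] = [0.826, -0.008, 0.657, -0.799]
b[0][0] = 71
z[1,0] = 0.631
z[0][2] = 0.696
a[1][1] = 10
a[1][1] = 10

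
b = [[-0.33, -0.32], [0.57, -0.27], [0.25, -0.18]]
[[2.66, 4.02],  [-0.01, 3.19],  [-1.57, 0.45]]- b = [[2.99, 4.34], [-0.58, 3.46], [-1.82, 0.63]]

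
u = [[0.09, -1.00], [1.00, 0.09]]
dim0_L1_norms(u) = [1.09, 1.09]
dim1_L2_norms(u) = [1.0, 1.0]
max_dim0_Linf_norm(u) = 1.0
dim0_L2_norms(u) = [1.0, 1.0]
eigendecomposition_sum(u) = [[(0.04+0.5j), (-0.5+0.04j)], [(0.5-0.04j), (0.04+0.5j)]] + [[0.04-0.50j, -0.50-0.04j], [0.50+0.04j, (0.04-0.5j)]]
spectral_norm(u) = 1.00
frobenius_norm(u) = 1.42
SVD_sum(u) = [[0.09,0.0], [1.0,0.0]] + [[0.00,-1.0], [0.0,0.09]]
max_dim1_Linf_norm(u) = 1.0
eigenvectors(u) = [[(0.71+0j),  (0.71-0j)], [0.00-0.71j,  0.00+0.71j]]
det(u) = 1.01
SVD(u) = [[-0.09, -1.00],[-1.00, 0.09]] @ diag([1.004041831797859, 1.004041831797859]) @ [[-1.0, -0.0],[0.0, 1.0]]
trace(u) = 0.18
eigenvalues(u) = [(0.09+1j), (0.09-1j)]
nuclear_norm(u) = 2.01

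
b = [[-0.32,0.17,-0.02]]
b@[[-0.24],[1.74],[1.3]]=[[0.35]]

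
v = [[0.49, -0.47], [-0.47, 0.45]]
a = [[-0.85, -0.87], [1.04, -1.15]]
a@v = [[-0.01, 0.01], [1.05, -1.01]]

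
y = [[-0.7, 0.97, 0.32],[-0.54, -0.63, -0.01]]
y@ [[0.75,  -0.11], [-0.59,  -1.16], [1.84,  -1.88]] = [[-0.51, -1.65], [-0.05, 0.81]]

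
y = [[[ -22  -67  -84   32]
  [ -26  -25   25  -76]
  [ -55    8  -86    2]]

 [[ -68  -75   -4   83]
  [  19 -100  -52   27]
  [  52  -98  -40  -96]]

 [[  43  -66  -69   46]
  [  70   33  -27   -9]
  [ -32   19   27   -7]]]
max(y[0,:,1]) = 8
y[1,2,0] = 52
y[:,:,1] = [[-67, -25, 8], [-75, -100, -98], [-66, 33, 19]]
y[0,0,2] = -84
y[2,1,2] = -27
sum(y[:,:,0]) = -19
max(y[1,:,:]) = 83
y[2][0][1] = -66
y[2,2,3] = -7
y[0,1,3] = -76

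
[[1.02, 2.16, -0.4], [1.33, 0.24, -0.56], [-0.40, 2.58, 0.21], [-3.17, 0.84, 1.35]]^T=[[1.02, 1.33, -0.40, -3.17],[2.16, 0.24, 2.58, 0.84],[-0.40, -0.56, 0.21, 1.35]]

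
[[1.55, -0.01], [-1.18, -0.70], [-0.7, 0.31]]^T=[[1.55, -1.18, -0.70], [-0.01, -0.70, 0.31]]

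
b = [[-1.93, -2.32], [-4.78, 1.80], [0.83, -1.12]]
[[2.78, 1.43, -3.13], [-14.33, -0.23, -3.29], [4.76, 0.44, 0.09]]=b @ [[1.94, -0.14, 0.91], [-2.81, -0.50, 0.59]]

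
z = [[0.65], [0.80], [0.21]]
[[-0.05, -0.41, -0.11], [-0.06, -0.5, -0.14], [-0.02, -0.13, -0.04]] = z@[[-0.08, -0.63, -0.17]]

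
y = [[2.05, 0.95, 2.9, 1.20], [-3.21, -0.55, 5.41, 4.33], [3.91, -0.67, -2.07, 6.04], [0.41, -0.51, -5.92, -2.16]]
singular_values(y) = [9.97, 7.59, 3.65, 0.16]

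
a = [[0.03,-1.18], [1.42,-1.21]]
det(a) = 1.639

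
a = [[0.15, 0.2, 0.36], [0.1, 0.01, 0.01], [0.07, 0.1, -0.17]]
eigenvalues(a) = [0.3, -0.1, -0.21]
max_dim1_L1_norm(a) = 0.71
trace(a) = -0.01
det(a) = 0.01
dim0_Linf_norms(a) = [0.15, 0.2, 0.36]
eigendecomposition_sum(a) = [[0.2, 0.19, 0.16], [0.07, 0.07, 0.05], [0.04, 0.04, 0.03]] + [[-0.02,0.12,-0.10],[0.02,-0.11,0.08],[0.01,-0.03,0.02]] + [[-0.03, -0.12, 0.3], [0.01, 0.05, -0.13], [0.02, 0.09, -0.23]]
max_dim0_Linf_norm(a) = 0.36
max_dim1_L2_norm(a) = 0.44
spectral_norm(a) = 0.45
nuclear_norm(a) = 0.72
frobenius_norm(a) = 0.50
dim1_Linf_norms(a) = [0.36, 0.1, 0.17]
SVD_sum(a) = [[0.14, 0.17, 0.38], [0.01, 0.02, 0.04], [-0.03, -0.03, -0.07]] + [[0.02, 0.02, -0.02], [0.03, 0.04, -0.03], [0.11, 0.12, -0.10]] + [[-0.01, 0.01, -0.00], [0.05, -0.05, 0.00], [-0.01, 0.01, -0.00]]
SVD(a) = [[-0.98, -0.15, 0.15], [-0.10, -0.3, -0.95], [0.19, -0.94, 0.27]] @ diag([0.44733274326683886, 0.20211896018265016, 0.07170315708564569]) @ [[-0.32, -0.4, -0.86], [-0.59, -0.63, 0.51], [-0.74, 0.67, -0.03]]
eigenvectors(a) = [[-0.92, -0.75, -0.76], [-0.32, 0.64, 0.32], [-0.21, 0.17, 0.57]]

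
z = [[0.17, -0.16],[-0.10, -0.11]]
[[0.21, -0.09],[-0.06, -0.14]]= z @ [[0.94, 0.33], [-0.33, 0.94]]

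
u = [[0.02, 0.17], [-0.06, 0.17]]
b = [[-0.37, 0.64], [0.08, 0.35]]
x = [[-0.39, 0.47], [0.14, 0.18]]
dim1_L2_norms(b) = [0.74, 0.36]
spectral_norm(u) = 0.24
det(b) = -0.18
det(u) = 0.01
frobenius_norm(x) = 0.65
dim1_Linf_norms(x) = [0.47, 0.18]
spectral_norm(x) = 0.61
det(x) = -0.14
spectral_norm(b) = 0.79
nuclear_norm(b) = 1.02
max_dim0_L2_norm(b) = 0.73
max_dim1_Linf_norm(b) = 0.64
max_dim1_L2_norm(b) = 0.74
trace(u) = 0.19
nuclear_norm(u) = 0.30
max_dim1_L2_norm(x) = 0.61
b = x + u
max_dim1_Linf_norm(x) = 0.47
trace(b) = -0.02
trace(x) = -0.21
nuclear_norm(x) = 0.83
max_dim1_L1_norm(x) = 0.86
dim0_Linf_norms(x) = [0.39, 0.47]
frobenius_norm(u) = 0.25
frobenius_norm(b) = 0.82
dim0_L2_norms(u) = [0.06, 0.24]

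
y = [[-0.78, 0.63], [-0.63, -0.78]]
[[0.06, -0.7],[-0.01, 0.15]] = y@ [[-0.04, 0.45],[0.04, -0.56]]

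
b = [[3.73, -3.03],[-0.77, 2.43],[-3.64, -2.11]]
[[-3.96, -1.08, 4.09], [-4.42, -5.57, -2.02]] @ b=[[-28.83, 0.74], [-4.84, 4.12]]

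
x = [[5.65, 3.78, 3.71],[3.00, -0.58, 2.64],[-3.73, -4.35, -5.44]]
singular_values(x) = [11.36, 2.61, 1.71]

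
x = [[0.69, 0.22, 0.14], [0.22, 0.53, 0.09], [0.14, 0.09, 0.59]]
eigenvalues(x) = [0.93, 0.38, 0.51]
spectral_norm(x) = 0.93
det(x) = 0.18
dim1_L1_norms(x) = [1.05, 0.84, 0.82]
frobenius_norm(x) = 1.12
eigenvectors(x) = [[-0.74, -0.59, -0.34],[-0.51, 0.81, -0.29],[-0.44, 0.04, 0.9]]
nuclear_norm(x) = 1.81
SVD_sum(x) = [[0.50, 0.35, 0.3], [0.35, 0.24, 0.21], [0.3, 0.21, 0.18]] + [[0.06, 0.05, -0.15], [0.05, 0.04, -0.13], [-0.15, -0.13, 0.41]] + [[0.13, -0.18, -0.01],[-0.18, 0.25, 0.01],[-0.01, 0.01, 0.00]]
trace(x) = 1.81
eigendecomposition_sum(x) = [[0.50,  0.35,  0.30],[0.35,  0.24,  0.21],[0.3,  0.21,  0.18]] + [[0.13, -0.18, -0.01], [-0.18, 0.25, 0.01], [-0.01, 0.01, 0.0]] + [[0.06, 0.05, -0.15], [0.05, 0.04, -0.13], [-0.15, -0.13, 0.41]]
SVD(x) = [[-0.74, -0.34, -0.59], [-0.51, -0.29, 0.81], [-0.44, 0.9, 0.04]] @ diag([0.9263407437682797, 0.5080338042410562, 0.37562545199066427]) @ [[-0.74, -0.51, -0.44],[-0.34, -0.29, 0.90],[-0.59, 0.81, 0.04]]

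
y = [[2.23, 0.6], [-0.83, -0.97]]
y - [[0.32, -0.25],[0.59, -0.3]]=[[1.91,0.85],[-1.42,-0.67]]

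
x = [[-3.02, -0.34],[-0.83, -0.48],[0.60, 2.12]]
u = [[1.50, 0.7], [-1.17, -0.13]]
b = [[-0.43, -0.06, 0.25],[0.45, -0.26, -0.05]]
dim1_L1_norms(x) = [3.36, 1.31, 2.72]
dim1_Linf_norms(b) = [0.43, 0.45]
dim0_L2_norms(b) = [0.62, 0.27, 0.25]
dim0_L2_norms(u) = [1.9, 0.71]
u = b @ x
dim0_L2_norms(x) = [3.19, 2.2]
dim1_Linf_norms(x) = [3.02, 0.83, 2.12]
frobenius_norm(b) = 0.72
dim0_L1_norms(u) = [2.67, 0.83]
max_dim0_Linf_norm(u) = 1.5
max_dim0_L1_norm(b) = 0.88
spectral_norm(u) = 2.01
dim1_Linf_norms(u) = [1.5, 1.17]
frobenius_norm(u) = 2.03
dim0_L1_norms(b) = [0.88, 0.32, 0.3]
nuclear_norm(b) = 0.94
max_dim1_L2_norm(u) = 1.66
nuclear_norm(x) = 5.29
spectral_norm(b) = 0.67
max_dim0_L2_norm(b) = 0.62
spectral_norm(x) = 3.36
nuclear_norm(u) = 2.32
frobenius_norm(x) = 3.87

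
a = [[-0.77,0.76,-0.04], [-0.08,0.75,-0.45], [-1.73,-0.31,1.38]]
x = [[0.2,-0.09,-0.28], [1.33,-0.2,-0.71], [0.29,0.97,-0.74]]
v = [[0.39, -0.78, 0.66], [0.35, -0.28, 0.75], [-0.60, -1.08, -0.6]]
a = v @ x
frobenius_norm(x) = 2.00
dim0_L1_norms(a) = [2.58, 1.82, 1.87]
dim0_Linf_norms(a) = [1.73, 0.76, 1.38]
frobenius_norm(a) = 2.63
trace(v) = -0.49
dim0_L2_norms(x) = [1.38, 0.99, 1.06]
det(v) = 0.21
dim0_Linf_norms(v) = [0.6, 1.08, 0.75]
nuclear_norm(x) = 2.91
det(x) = -0.28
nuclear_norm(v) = 2.88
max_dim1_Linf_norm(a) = 1.73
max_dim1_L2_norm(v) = 1.37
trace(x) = -0.74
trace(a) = 1.36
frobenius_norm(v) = 1.96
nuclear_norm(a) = 3.60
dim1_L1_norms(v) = [1.83, 1.38, 2.28]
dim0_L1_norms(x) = [1.82, 1.26, 1.73]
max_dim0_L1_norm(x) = 1.82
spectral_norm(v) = 1.41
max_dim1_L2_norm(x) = 1.52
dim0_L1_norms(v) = [1.34, 2.14, 2.01]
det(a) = -0.07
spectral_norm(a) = 2.31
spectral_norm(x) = 1.69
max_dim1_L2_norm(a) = 2.23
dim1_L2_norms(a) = [1.08, 0.88, 2.23]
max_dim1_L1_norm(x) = 2.24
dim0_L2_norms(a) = [1.9, 1.11, 1.45]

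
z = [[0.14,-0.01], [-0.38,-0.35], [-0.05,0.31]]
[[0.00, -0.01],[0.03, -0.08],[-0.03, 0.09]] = z@[[0.02, -0.05],  [-0.10, 0.28]]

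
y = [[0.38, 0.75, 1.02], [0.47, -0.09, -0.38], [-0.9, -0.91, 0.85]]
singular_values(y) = [1.6, 1.34, 0.34]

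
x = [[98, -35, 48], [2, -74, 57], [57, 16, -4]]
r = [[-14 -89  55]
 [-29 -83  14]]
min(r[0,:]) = -89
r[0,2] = 55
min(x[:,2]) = -4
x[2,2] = -4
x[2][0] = 57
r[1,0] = -29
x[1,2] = 57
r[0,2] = 55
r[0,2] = 55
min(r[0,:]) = -89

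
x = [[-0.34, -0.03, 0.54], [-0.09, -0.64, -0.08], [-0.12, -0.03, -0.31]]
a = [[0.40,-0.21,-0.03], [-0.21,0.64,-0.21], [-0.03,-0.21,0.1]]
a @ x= [[-0.11, 0.12, 0.24], [0.04, -0.4, -0.10], [0.02, 0.13, -0.03]]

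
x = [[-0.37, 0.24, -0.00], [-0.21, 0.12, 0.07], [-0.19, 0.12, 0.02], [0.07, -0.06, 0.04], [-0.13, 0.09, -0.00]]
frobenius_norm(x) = 0.59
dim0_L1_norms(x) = [0.97, 0.63, 0.13]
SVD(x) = [[-0.76, -0.3, 0.52], [-0.42, 0.73, -0.23], [-0.39, 0.10, -0.10], [0.15, 0.59, 0.43], [-0.27, -0.12, -0.7]] @ diag([0.5810335697549511, 0.079198503626491, 0.0052524128877042275]) @ [[0.84, -0.54, -0.05], [-0.08, -0.22, 0.97], [-0.54, -0.81, -0.23]]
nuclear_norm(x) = 0.67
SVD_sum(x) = [[-0.37, 0.24, 0.02], [-0.21, 0.13, 0.01], [-0.19, 0.12, 0.01], [0.07, -0.05, -0.0], [-0.13, 0.08, 0.01]] + [[0.0, 0.01, -0.02], [-0.0, -0.01, 0.06], [-0.0, -0.0, 0.01], [-0.0, -0.01, 0.05], [0.00, 0.0, -0.01]] + [[-0.0, -0.00, -0.0], [0.00, 0.0, 0.00], [0.00, 0.00, 0.00], [-0.0, -0.00, -0.0], [0.0, 0.0, 0.00]]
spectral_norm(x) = 0.58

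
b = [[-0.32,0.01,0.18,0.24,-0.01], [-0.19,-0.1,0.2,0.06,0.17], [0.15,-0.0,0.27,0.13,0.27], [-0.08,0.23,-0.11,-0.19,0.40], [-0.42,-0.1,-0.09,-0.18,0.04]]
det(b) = 0.000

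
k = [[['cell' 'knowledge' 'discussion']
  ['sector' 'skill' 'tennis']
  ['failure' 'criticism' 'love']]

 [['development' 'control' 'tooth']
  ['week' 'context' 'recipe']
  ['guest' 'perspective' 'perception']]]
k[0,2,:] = ['failure', 'criticism', 'love']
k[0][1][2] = 'tennis'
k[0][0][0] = 'cell'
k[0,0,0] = 'cell'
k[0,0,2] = 'discussion'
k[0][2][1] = 'criticism'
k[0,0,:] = ['cell', 'knowledge', 'discussion']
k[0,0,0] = 'cell'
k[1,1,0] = 'week'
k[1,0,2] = 'tooth'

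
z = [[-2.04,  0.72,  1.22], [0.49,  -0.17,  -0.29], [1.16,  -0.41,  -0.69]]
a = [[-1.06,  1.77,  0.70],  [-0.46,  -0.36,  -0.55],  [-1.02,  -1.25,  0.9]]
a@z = [[3.84, -1.35, -2.29], [0.12, -0.04, -0.08], [2.51, -0.89, -1.5]]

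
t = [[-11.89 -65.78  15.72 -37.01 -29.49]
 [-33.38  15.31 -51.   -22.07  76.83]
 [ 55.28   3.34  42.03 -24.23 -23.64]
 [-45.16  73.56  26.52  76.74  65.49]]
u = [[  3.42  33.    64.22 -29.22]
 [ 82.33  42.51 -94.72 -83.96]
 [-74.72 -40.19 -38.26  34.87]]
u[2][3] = 34.87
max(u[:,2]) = 64.22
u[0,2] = 64.22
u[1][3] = -83.96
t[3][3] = 76.74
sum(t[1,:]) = -14.309999999999988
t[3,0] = -45.16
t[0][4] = -29.49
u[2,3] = 34.87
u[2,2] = -38.26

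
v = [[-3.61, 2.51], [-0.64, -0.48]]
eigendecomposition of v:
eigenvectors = [[-0.97,-0.71],[-0.25,-0.70]]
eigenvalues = [-2.96, -1.13]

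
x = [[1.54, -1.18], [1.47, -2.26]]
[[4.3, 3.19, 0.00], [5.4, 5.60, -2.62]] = x @ [[1.92,0.35,1.77], [-1.14,-2.25,2.31]]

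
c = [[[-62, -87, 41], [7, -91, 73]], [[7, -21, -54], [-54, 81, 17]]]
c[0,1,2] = 73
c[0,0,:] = [-62, -87, 41]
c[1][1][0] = -54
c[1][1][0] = -54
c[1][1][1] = 81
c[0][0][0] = -62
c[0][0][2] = 41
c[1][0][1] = -21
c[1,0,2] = -54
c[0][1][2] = 73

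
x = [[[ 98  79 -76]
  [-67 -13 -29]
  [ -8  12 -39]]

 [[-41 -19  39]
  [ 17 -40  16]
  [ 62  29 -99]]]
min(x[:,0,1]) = -19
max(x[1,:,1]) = 29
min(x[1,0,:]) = -41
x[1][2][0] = 62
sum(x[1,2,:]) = -8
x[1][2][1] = 29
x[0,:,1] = [79, -13, 12]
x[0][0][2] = -76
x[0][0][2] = -76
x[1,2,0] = 62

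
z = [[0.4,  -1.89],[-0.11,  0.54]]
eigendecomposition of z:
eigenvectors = [[-0.98, 0.96],[-0.2, -0.27]]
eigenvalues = [0.01, 0.93]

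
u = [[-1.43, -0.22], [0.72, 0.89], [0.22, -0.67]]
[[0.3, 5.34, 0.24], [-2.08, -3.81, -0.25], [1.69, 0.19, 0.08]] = u@[[0.17, -3.51, -0.14],[-2.47, -1.44, -0.17]]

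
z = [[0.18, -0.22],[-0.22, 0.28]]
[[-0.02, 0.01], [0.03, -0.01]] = z @ [[-0.05, 0.02], [0.05, -0.02]]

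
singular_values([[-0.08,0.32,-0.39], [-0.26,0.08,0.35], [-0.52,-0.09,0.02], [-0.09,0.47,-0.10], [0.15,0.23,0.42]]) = [0.7, 0.61, 0.6]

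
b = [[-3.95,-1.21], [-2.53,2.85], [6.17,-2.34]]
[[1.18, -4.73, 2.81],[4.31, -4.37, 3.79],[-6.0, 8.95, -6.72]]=b @ [[-0.6, 1.31, -0.88], [0.98, -0.37, 0.55]]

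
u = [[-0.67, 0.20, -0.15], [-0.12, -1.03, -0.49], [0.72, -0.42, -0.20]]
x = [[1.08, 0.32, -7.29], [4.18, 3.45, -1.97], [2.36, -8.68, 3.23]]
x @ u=[[-6.01, 2.95, 1.14], [-4.63, -1.89, -1.92], [1.79, 8.06, 3.25]]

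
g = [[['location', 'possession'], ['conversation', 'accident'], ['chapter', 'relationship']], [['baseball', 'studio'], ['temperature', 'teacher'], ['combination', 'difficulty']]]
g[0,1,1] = 'accident'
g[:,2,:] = [['chapter', 'relationship'], ['combination', 'difficulty']]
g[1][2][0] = 'combination'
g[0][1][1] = 'accident'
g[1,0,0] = 'baseball'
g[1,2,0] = 'combination'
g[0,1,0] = 'conversation'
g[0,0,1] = 'possession'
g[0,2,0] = 'chapter'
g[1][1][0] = 'temperature'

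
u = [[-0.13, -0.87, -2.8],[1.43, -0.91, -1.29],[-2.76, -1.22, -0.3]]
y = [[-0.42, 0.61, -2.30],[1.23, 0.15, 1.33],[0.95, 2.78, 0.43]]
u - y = [[0.29,-1.48,-0.5], [0.20,-1.06,-2.62], [-3.71,-4.0,-0.73]]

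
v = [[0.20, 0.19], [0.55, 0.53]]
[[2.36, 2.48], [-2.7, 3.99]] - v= [[2.16, 2.29], [-3.25, 3.46]]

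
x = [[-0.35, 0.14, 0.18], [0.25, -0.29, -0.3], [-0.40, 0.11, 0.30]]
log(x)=[[(-1.24+3.73j),-0.57+0.00j,-0.44-0.75j], [(-0.37-1.63j),(-1.25+3.14j),(0.4+2.08j)], [0.47+2.93j,(-0.45+0j),(-2.19-0.59j)]]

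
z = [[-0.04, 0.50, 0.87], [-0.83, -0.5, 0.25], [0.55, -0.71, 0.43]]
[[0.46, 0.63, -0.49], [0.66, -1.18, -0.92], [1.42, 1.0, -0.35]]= z @ [[0.23, 1.52, 0.59],  [-1.11, 0.19, 0.46],  [1.18, 0.69, -0.80]]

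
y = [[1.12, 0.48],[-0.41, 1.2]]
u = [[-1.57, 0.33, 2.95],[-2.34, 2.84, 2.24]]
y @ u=[[-2.88, 1.73, 4.38], [-2.16, 3.27, 1.48]]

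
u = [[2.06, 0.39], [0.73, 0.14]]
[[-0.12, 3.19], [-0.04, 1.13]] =u @[[0.18,  1.7], [-1.25,  -0.79]]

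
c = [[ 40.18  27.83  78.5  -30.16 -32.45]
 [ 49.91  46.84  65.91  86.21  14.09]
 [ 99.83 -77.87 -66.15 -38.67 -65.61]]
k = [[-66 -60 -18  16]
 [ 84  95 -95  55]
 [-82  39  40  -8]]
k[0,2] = -18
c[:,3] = [-30.16, 86.21, -38.67]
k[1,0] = 84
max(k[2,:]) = 40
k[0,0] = -66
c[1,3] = 86.21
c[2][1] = -77.87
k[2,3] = -8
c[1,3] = 86.21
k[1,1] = 95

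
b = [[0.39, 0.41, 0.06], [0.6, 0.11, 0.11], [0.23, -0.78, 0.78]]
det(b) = -0.144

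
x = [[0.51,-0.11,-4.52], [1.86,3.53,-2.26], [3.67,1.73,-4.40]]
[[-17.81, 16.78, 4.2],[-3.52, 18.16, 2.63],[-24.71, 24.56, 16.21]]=x @ [[-4.31,1.37,5.04], [3.43,2.11,-2.11], [3.37,-3.61,-0.31]]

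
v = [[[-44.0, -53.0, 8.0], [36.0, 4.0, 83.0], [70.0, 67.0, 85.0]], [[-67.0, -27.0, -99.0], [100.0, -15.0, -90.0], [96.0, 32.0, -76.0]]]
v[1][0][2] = -99.0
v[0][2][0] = 70.0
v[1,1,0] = 100.0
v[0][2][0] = 70.0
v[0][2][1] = 67.0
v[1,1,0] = 100.0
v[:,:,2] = [[8.0, 83.0, 85.0], [-99.0, -90.0, -76.0]]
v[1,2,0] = 96.0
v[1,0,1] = -27.0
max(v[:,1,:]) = 100.0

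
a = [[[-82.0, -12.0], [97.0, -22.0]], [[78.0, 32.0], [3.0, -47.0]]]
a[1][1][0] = 3.0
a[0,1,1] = -22.0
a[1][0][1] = 32.0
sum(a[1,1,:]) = -44.0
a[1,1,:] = [3.0, -47.0]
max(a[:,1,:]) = 97.0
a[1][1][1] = -47.0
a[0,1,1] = -22.0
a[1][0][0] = 78.0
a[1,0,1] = 32.0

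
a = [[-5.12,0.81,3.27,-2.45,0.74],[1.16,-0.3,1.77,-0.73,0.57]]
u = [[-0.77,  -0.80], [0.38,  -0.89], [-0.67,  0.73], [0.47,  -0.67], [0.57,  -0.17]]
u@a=[[3.01, -0.38, -3.93, 2.47, -1.03], [-2.98, 0.57, -0.33, -0.28, -0.23], [4.28, -0.76, -0.90, 1.11, -0.08], [-3.18, 0.58, 0.35, -0.66, -0.03], [-3.12, 0.51, 1.56, -1.27, 0.32]]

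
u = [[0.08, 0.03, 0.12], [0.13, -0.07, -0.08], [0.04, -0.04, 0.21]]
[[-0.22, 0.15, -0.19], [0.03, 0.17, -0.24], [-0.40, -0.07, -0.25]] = u @ [[-0.45, 1.91, -1.69], [0.61, 1.58, 1.00], [-1.68, -0.38, -0.68]]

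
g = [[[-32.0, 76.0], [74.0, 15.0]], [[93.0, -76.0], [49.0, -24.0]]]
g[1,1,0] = 49.0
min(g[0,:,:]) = -32.0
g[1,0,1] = -76.0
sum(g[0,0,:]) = 44.0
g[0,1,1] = 15.0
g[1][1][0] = 49.0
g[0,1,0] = 74.0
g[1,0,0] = 93.0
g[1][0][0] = 93.0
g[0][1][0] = 74.0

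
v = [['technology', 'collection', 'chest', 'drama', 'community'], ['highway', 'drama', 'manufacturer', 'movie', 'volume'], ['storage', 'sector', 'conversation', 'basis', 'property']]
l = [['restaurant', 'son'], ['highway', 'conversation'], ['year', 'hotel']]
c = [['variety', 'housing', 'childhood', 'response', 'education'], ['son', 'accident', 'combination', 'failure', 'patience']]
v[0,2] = 'chest'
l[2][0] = 'year'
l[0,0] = 'restaurant'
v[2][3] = 'basis'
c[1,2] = 'combination'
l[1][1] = 'conversation'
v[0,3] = 'drama'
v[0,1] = 'collection'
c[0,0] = 'variety'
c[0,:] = ['variety', 'housing', 'childhood', 'response', 'education']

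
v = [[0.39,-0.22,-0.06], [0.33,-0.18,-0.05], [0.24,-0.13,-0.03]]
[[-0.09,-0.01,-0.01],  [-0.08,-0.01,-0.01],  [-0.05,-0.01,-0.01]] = v @ [[-0.12, -0.02, -0.1], [0.16, 0.00, -0.14], [0.17, 0.02, -0.02]]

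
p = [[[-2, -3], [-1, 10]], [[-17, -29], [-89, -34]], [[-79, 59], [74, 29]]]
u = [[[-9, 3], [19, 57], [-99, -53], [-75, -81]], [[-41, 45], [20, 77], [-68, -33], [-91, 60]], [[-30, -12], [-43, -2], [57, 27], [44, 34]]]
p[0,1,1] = 10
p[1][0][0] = -17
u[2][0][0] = -30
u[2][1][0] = -43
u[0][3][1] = -81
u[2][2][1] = 27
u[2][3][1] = 34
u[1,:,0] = [-41, 20, -68, -91]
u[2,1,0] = -43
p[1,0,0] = -17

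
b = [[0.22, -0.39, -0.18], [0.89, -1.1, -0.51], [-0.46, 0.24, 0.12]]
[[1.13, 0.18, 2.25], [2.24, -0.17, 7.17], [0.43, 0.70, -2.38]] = b @ [[-3.51, -2.48, 3.08], [-3.94, -2.21, -4.16], [-2.02, 0.78, 0.28]]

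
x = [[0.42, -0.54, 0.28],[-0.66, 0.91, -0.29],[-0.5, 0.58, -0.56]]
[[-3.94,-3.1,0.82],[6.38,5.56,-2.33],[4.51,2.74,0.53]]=x @ [[-5.33, -5.79, 3.02],[3.12, 2.99, -2.29],[-0.07, 3.38, -6.02]]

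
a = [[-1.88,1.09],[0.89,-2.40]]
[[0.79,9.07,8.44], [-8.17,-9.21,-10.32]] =a @ [[1.98, -3.31, -2.54], [4.14, 2.61, 3.36]]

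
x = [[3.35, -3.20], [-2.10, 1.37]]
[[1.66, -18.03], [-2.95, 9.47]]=x@ [[3.36, -2.63], [3.00, 2.88]]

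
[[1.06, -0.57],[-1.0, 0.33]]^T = [[1.06, -1.00], [-0.57, 0.33]]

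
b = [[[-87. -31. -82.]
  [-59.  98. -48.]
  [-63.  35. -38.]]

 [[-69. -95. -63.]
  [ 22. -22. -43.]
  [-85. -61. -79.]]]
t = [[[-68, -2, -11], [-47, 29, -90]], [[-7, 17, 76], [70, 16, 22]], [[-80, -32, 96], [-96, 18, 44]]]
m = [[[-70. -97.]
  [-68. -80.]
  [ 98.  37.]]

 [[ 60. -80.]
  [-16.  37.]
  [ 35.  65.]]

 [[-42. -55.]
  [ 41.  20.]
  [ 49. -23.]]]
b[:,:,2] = [[-82.0, -48.0, -38.0], [-63.0, -43.0, -79.0]]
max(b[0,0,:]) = -31.0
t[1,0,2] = 76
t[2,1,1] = 18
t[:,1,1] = [29, 16, 18]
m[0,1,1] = -80.0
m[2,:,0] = [-42.0, 41.0, 49.0]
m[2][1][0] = 41.0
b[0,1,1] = 98.0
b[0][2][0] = -63.0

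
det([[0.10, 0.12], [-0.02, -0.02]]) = 0.000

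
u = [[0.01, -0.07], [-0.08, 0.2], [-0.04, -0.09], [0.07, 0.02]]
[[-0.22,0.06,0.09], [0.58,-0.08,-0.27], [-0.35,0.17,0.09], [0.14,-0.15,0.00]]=u @ [[1.09,  -1.76,  0.39], [3.36,  -1.09,  -1.19]]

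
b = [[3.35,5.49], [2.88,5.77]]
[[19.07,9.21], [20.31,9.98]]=b@[[-0.42, -0.48],  [3.73, 1.97]]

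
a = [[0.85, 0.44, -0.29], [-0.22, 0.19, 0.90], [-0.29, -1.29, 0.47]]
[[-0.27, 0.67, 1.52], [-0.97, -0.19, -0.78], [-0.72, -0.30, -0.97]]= a @ [[-0.92, 0.75, 1.49],[0.27, 0.05, 0.22],[-1.36, -0.04, -0.55]]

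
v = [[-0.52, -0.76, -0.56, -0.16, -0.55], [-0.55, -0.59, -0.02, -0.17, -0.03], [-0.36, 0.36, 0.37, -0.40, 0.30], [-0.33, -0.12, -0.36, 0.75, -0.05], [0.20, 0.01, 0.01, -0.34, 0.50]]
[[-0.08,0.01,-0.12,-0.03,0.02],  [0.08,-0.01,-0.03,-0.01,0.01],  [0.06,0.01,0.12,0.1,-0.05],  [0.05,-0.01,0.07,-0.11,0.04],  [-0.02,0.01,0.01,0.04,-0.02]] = v @ [[-0.09, 0.00, -0.14, -0.03, 0.02], [-0.11, 0.02, 0.15, 0.09, -0.05], [0.25, -0.03, -0.0, 0.01, -0.00], [0.14, -0.03, 0.06, -0.14, 0.06], [0.09, 0.0, 0.12, -0.01, -0.0]]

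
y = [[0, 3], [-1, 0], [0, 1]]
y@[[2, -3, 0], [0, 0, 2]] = [[0, 0, 6], [-2, 3, 0], [0, 0, 2]]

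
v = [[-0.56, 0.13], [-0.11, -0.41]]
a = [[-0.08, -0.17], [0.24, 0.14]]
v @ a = [[0.08, 0.11],[-0.09, -0.04]]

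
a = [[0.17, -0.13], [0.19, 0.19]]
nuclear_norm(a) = 0.48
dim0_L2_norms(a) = [0.25, 0.23]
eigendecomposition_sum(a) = [[0.08+0.08j, (-0.06+0.07j)],[0.10-0.11j, (0.1+0.07j)]] + [[0.08-0.08j,-0.06-0.07j], [(0.1+0.11j),0.10-0.07j]]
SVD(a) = [[-0.26,  -0.97], [-0.97,  0.26]] @ diag([0.2724546681775297, 0.2092091149741621]) @ [[-0.83, -0.55], [-0.55, 0.83]]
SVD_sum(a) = [[0.06,0.04], [0.22,0.14]] + [[0.11, -0.17],  [-0.03, 0.05]]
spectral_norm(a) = 0.27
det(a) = 0.06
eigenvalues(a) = [(0.18+0.16j), (0.18-0.16j)]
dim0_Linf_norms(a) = [0.19, 0.19]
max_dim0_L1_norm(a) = 0.36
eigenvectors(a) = [[0.04-0.64j, 0.04+0.64j], [-0.77+0.00j, -0.77-0.00j]]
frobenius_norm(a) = 0.34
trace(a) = 0.36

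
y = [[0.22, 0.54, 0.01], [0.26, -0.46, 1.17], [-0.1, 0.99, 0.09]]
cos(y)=[[0.91, 0.04, -0.28], [0.07, 0.34, 0.17], [-0.10, 0.17, 0.48]]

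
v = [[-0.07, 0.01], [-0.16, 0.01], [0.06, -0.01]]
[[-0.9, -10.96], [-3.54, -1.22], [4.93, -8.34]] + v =[[-0.97,-10.95], [-3.70,-1.21], [4.99,-8.35]]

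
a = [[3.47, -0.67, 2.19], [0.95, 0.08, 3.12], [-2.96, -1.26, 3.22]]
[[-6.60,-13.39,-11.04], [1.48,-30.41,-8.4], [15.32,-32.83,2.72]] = a @ [[-3.06, 1.77, -2.29],[-1.29, -4.12, -1.76],[1.44, -10.18, -1.95]]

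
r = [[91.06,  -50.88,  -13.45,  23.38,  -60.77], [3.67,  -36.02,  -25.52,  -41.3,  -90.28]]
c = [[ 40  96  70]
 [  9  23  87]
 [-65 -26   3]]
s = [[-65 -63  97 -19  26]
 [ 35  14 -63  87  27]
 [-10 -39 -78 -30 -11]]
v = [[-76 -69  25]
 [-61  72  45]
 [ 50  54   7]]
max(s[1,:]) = 87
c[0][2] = 70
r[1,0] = 3.67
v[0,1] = -69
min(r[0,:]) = -60.77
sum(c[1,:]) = 119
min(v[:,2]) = 7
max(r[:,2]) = -13.45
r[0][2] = -13.45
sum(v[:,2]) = 77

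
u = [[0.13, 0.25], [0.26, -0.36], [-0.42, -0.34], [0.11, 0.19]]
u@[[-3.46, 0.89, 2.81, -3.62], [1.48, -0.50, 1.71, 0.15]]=[[-0.08, -0.01, 0.79, -0.43],[-1.43, 0.41, 0.12, -1.00],[0.95, -0.2, -1.76, 1.47],[-0.10, 0.0, 0.63, -0.37]]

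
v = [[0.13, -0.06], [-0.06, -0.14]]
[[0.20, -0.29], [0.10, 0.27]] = v @[[1.02, -2.62], [-1.12, -0.79]]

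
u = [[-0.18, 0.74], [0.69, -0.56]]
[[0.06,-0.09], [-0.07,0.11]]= u @ [[-0.04,0.07], [0.07,-0.11]]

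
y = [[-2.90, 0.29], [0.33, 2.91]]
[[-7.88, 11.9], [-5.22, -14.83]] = y @ [[2.51, -4.56], [-2.08, -4.58]]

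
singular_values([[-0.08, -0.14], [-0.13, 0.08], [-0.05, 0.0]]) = [0.16, 0.16]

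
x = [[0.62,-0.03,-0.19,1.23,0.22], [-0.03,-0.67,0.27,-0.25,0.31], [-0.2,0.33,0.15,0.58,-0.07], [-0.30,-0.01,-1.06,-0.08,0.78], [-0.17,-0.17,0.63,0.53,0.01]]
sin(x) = [[0.64,  0.06,  -0.15,  1.26,  0.12], [-0.00,  -0.64,  0.37,  -0.21,  0.23], [-0.19,  0.35,  0.05,  0.64,  -0.01], [-0.31,  -0.09,  -1.15,  -0.13,  0.88], [-0.13,  -0.10,  0.61,  0.65,  -0.02]]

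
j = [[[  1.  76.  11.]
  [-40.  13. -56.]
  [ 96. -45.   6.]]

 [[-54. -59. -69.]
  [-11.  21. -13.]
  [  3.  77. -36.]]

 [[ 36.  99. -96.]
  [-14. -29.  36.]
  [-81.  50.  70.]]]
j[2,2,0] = -81.0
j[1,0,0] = -54.0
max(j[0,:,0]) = 96.0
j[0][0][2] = 11.0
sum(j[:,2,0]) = 18.0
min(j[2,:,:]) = -96.0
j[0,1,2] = -56.0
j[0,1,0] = -40.0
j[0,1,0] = -40.0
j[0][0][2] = 11.0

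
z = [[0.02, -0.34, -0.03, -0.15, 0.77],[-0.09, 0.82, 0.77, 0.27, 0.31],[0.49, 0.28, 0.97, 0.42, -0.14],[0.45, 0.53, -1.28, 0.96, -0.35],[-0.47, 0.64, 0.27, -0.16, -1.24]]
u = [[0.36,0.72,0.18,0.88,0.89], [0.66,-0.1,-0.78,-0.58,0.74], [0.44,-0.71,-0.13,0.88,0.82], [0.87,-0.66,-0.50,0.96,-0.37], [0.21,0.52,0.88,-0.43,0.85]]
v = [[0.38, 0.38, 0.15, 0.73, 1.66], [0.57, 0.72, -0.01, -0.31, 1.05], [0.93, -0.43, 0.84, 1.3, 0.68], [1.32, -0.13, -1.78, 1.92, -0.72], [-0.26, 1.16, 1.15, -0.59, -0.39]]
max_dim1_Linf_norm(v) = 1.92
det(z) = -0.01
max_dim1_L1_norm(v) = 5.87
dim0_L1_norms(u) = [2.54, 2.71, 2.47, 3.73, 3.67]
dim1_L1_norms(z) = [1.31, 2.26, 2.3, 3.57, 2.78]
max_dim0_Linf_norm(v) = 1.92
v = u + z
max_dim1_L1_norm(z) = 3.57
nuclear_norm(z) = 5.72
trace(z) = 1.53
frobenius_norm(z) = 3.01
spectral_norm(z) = 1.89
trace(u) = 1.94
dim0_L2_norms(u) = [1.25, 1.32, 1.3, 1.73, 1.69]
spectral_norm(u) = 2.12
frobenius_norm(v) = 4.68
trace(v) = 3.47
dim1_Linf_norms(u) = [0.89, 0.78, 0.88, 0.96, 0.88]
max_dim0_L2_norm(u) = 1.73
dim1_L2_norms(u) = [1.5, 1.39, 1.47, 1.58, 1.41]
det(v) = 8.09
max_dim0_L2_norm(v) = 2.52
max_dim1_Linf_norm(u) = 0.96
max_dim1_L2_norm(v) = 3.02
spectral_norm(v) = 3.38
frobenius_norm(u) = 3.29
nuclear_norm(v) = 9.17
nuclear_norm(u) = 6.70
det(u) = 2.35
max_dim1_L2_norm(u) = 1.58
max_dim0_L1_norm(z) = 3.32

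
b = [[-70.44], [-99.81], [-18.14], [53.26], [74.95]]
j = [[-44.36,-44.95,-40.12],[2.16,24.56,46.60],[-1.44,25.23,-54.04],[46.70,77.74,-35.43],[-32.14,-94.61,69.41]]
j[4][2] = 69.41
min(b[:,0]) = -99.81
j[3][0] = 46.7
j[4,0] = -32.14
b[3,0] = 53.26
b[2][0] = -18.14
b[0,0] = -70.44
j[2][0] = -1.44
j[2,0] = -1.44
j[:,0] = [-44.36, 2.16, -1.44, 46.7, -32.14]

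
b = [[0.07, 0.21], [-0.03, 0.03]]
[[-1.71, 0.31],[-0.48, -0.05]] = b@[[5.90, 2.48], [-10.10, 0.67]]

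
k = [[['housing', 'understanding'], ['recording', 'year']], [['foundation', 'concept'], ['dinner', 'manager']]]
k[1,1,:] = ['dinner', 'manager']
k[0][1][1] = 'year'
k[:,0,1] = ['understanding', 'concept']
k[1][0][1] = 'concept'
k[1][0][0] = 'foundation'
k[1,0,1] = 'concept'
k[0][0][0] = 'housing'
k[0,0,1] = 'understanding'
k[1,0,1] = 'concept'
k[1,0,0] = 'foundation'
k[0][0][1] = 'understanding'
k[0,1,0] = 'recording'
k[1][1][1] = 'manager'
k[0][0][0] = 'housing'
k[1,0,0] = 'foundation'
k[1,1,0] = 'dinner'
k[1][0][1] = 'concept'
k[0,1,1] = 'year'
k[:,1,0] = ['recording', 'dinner']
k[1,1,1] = 'manager'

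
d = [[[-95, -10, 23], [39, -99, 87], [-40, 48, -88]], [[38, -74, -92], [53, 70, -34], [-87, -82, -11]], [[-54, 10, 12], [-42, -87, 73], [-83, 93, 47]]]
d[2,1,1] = -87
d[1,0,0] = 38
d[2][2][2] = 47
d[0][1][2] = 87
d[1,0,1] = -74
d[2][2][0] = -83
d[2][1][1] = -87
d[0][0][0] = -95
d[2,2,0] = -83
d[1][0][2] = -92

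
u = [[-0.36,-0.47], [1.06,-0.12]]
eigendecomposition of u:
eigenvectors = [[0.09-0.55j,(0.09+0.55j)], [-0.83+0.00j,-0.83-0.00j]]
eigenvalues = [(-0.24+0.7j), (-0.24-0.7j)]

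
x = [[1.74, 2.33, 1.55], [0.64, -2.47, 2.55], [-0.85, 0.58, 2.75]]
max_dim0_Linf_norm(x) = 2.75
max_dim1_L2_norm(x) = 3.61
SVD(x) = [[0.33,-0.82,-0.46], [0.72,0.54,-0.43], [0.61,-0.19,0.77]] @ diag([4.111932267598748, 3.5030513456293293, 1.8204516737790035]) @ [[0.13, -0.16, 0.98], [-0.26, -0.96, -0.12], [-0.96, 0.24, 0.16]]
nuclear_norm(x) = 9.44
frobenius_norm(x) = 5.70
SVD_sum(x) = [[0.17,-0.22,1.33], [0.38,-0.48,2.91], [0.32,-0.4,2.44]] + [[0.76, 2.75, 0.36], [-0.50, -1.8, -0.23], [0.18, 0.64, 0.08]] + [[0.81, -0.2, -0.14], [0.76, -0.19, -0.13], [-1.34, 0.34, 0.23]]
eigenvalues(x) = [(-3.15+0j), (2.58+1.28j), (2.58-1.28j)]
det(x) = -26.22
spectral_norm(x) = 4.11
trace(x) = 2.02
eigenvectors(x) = [[(0.39+0j),  -0.84+0.00j,  (-0.84-0j)], [-0.91+0.00j,  -0.22-0.17j,  -0.22+0.17j], [(0.15+0j),  (-0.13-0.44j),  (-0.13+0.44j)]]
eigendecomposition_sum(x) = [[(-0.23+0j), 1.17-0.00j, -0.45+0.00j], [0.54-0.00j, -2.75+0.00j, (1.05-0j)], [-0.09+0.00j, 0.44-0.00j, (-0.17+0j)]] + [[(0.99+1.02j), 0.58+0.04j, 1.00-2.47j], [0.05+0.46j, (0.14+0.13j), (0.75-0.44j)], [(-0.38+0.68j), 0.07+0.31j, (1.46+0.13j)]] + [[(0.99-1.02j), 0.58-0.04j, (1+2.47j)],[0.05-0.46j, (0.14-0.13j), 0.75+0.44j],[(-0.38-0.68j), 0.07-0.31j, (1.46-0.13j)]]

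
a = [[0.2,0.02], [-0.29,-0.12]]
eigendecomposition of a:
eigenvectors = [[0.72, -0.07], [-0.69, 1.00]]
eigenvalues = [0.18, -0.1]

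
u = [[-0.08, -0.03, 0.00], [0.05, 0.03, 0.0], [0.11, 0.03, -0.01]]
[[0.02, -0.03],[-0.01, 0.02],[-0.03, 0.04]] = u @[[-0.27, 0.44], [0.04, -0.06], [0.19, 0.26]]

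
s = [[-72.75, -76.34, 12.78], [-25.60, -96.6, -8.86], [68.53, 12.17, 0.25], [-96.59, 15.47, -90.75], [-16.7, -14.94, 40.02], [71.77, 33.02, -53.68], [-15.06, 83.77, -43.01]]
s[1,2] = -8.86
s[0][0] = -72.75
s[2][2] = 0.25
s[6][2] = -43.01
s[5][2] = -53.68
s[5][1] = 33.02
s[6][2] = -43.01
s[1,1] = -96.6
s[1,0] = -25.6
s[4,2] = 40.02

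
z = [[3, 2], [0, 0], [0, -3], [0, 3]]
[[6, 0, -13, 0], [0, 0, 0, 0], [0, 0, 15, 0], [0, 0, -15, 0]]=z @ [[2, 0, -1, 0], [0, 0, -5, 0]]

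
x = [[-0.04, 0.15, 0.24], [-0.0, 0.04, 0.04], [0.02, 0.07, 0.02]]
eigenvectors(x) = [[0.97,0.86,0.89],[0.07,-0.35,0.24],[-0.23,0.36,0.4]]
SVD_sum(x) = [[-0.03, 0.16, 0.23], [-0.01, 0.03, 0.05], [-0.01, 0.03, 0.04]] + [[-0.01, -0.01, 0.01], [0.01, 0.01, -0.01], [0.03, 0.04, -0.02]] + [[-0.0, 0.00, -0.00], [0.00, -0.0, 0.00], [-0.0, 0.00, -0.00]]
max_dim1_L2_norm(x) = 0.29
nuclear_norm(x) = 0.35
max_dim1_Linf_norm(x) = 0.24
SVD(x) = [[-0.97, 0.22, 0.14],[-0.19, -0.22, -0.96],[-0.18, -0.95, 0.25]] @ diag([0.2956525979980712, 0.05647399157689783, 0.0004791371029494983]) @ [[0.12, -0.56, -0.82],[-0.49, -0.75, 0.44],[-0.86, 0.35, -0.36]]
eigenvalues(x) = [-0.09, -0.0, 0.11]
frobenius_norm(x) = 0.30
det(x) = 0.00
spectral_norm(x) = 0.30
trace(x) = 0.02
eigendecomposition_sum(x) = [[-0.06, -0.0, 0.13], [-0.0, -0.0, 0.01], [0.01, 0.0, -0.03]] + [[-0.0, 0.00, -0.00], [0.0, -0.0, 0.0], [-0.00, 0.0, -0.0]] + [[0.02, 0.15, 0.11], [0.00, 0.04, 0.03], [0.01, 0.07, 0.05]]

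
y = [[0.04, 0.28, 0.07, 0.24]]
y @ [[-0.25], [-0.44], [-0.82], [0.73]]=[[-0.02]]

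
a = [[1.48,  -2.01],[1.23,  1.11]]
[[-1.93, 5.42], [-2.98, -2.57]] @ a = [[3.81, 9.9],[-7.57, 3.14]]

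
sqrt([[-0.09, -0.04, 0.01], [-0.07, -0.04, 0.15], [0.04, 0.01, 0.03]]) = [[(0.01+0.23j), (-0.03+0.1j), (-0.08-0.1j)], [(0.04+0.26j), (0.07+0.12j), (0.39-0.12j)], [(0.06-0.07j), -0.03j, (0.21+0.03j)]]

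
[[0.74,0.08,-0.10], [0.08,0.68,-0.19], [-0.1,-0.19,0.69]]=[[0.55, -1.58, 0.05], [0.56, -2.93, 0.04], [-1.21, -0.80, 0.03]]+[[0.19, 1.66, -0.15],  [-0.48, 3.61, -0.23],  [1.11, 0.61, 0.66]]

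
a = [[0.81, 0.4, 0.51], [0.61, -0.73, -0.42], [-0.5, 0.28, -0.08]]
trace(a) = 0.00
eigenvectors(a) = [[(0.84+0j), (0.01-0.07j), (0.01+0.07j)],[0.43+0.00j, -0.77+0.00j, -0.77-0.00j],[(-0.34+0j), 0.61+0.16j, 0.61-0.16j]]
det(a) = 0.15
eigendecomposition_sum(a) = [[0.80+0.00j, (0.27-0j), (0.33-0j)], [(0.41+0j), 0.14-0.00j, (0.17-0j)], [-0.32-0.00j, (-0.11+0j), (-0.14+0j)]] + [[0.01j, 0.06-0.03j, (0.09-0.02j)], [(0.1-0.04j), (-0.43-0.71j), -0.29-0.99j], [(-0.09+0.01j), 0.19+0.65j, 0.03+0.84j]] + [[0.00-0.01j,(0.06+0.03j),0.09+0.02j], [(0.1+0.04j),(-0.43+0.71j),-0.29+0.99j], [(-0.09-0.01j),0.19-0.65j,(0.03-0.84j)]]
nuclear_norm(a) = 2.34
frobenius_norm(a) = 1.58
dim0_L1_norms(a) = [1.92, 1.41, 1.01]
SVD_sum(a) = [[0.53, -0.23, -0.01], [0.79, -0.34, -0.01], [-0.52, 0.23, 0.01]] + [[0.28, 0.61, 0.54], [-0.19, -0.41, -0.37], [-0.0, -0.01, -0.01]] + [[0.01,0.02,-0.03], [0.01,0.03,-0.04], [0.03,0.06,-0.08]]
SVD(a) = [[-0.49, 0.83, 0.28],[-0.73, -0.56, 0.39],[0.48, -0.01, 0.88]] @ diag([1.178522996371714, 1.0436436274661005, 0.11954717007289252]) @ [[-0.92, 0.40, 0.02], [0.32, 0.71, 0.63], [0.24, 0.58, -0.78]]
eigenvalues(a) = [(0.81+0j), (-0.4+0.14j), (-0.4-0.14j)]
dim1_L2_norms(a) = [1.04, 1.04, 0.58]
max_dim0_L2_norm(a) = 1.13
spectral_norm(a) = 1.18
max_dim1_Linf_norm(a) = 0.81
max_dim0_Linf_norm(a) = 0.81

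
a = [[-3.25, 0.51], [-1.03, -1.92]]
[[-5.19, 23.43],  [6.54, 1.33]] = a @[[0.98, -6.75],  [-3.93, 2.93]]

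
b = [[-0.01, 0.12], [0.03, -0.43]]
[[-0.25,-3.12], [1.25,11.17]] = b@[[-60.53,3.69], [-7.13,-25.72]]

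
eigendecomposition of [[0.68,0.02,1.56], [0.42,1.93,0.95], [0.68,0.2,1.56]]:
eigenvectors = [[-0.92, 0.35, 0.29], [0.0, 0.85, -0.94], [0.4, 0.41, 0.19]]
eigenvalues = [0.0, 2.56, 1.61]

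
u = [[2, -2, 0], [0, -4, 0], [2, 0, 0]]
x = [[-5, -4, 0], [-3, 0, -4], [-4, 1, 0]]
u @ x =[[-4, -8, 8], [12, 0, 16], [-10, -8, 0]]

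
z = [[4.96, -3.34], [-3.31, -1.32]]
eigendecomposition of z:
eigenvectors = [[0.92, 0.4], [-0.39, 0.92]]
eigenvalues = [6.39, -2.75]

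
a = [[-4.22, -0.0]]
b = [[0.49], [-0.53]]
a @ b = [[-2.07]]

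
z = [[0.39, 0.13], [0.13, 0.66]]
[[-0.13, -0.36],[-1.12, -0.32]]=z @ [[0.25, -0.82],[-1.74, -0.32]]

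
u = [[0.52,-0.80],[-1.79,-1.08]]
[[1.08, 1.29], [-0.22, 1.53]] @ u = [[-1.75, -2.26], [-2.85, -1.48]]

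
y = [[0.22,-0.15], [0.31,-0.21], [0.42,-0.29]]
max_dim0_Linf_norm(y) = 0.42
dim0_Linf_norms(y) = [0.42, 0.29]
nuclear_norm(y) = 0.69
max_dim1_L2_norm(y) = 0.51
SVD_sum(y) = [[0.22, -0.15], [0.31, -0.21], [0.42, -0.29]] + [[0.00,0.00], [0.00,0.00], [-0.00,-0.0]]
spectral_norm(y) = 0.69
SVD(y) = [[-0.39, -0.23], [-0.55, -0.73], [-0.74, 0.65]] @ diag([0.6867257996307189, 0.0027705814461421964]) @ [[-0.82,0.57], [-0.57,-0.82]]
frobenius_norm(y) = 0.69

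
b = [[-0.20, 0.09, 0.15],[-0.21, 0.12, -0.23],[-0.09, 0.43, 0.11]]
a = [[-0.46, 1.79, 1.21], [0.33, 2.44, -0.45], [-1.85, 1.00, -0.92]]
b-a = [[0.26, -1.70, -1.06], [-0.54, -2.32, 0.22], [1.76, -0.57, 1.03]]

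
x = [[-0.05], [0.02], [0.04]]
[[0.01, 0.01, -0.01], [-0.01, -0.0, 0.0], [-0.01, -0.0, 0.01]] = x @ [[-0.29, -0.10, 0.21]]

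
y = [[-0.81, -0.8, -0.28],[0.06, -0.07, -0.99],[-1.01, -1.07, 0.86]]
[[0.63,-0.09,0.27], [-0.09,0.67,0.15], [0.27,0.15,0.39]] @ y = [[-0.79, -0.79, 0.14], [-0.04, -0.14, -0.51], [-0.6, -0.64, 0.11]]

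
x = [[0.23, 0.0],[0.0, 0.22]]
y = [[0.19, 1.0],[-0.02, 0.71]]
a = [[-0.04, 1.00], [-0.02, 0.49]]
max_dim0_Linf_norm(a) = 1.0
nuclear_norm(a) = 1.11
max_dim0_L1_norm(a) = 1.49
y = a + x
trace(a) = 0.45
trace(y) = 0.90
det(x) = 0.05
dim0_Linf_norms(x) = [0.23, 0.22]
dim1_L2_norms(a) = [1.0, 0.49]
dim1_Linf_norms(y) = [1.0, 0.71]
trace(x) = 0.45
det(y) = 0.15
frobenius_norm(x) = 0.32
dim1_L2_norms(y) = [1.02, 0.71]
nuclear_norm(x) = 0.45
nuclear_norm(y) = 1.36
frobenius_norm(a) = 1.11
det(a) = 0.00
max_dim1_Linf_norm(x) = 0.23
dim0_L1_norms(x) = [0.23, 0.22]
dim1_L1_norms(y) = [1.19, 0.73]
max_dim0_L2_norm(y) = 1.23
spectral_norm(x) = 0.23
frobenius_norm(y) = 1.24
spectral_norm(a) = 1.11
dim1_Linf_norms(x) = [0.23, 0.22]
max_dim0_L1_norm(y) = 1.71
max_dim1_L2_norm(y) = 1.02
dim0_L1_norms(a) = [0.06, 1.49]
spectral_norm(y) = 1.23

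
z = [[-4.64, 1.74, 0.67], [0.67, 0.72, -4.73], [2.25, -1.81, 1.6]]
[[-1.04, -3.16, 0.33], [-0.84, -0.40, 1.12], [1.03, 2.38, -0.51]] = z @ [[0.17, 0.35, -0.2], [-0.21, -0.88, -0.23], [0.17, 0.0, -0.3]]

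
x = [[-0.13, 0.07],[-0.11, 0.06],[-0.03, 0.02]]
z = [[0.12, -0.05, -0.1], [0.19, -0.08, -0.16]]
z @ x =[[-0.01, 0.00],  [-0.01, 0.01]]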